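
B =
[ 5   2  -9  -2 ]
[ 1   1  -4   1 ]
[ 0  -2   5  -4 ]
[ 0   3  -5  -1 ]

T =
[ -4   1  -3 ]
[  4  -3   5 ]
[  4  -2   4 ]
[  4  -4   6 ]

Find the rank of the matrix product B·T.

First compute BT:
[[-56,  25, -53],
 [-12,   2,  -8],
 [ -4,  12, -14],
 [-12,   5, -11]]
Now row reduce the product.
R2 ← R2 − (3/14)·R1: [0, -47/14, 47/14]
R3 ← R3 − (1/14)·R1: [0, 143/14, -143/14]
R4 ← R4 − (3/14)·R1: [0, -5/14, 5/14]
R3 ← R3 + (143/47)·R2: [0, 0, 0]
R4 ← R4 − (5/47)·R2: [0, 0, 0]
2 nonzero rows, so rank(BT) = 2.

2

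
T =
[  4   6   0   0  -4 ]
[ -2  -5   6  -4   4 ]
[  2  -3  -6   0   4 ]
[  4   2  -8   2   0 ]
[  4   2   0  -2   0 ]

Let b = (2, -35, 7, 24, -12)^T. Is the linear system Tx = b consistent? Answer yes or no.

yes

Row reduce the augmented matrix [T | b].
R2 ← R2 + (1/2)·R1: [0, -2, 6, -4, 2, -34]
R3 ← R3 − (1/2)·R1: [0, -6, -6, 0, 6, 6]
R4 ← R4 − R1: [0, -4, -8, 2, 4, 22]
R5 ← R5 − R1: [0, -4, 0, -2, 4, -14]
R3 ← R3 − (3)·R2: [0, 0, -24, 12, 0, 108]
R4 ← R4 − (2)·R2: [0, 0, -20, 10, 0, 90]
R5 ← R5 − (2)·R2: [0, 0, -12, 6, 0, 54]
R4 ← R4 − (5/6)·R3: [0, 0, 0, 0, 0, 0]
R5 ← R5 − (1/2)·R3: [0, 0, 0, 0, 0, 0]
The echelon form has 3 nonzero rows, and every pivot lies in the first 5 columns, so rank(T) = rank([T|b]) = 3.
The system is consistent.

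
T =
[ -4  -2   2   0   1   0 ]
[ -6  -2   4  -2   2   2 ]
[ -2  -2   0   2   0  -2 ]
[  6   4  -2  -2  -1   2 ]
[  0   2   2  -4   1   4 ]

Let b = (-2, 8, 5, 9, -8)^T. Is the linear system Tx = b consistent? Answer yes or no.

Row reduce the augmented matrix [T | b].
R2 ← R2 − (3/2)·R1: [0, 1, 1, -2, 1/2, 2, 11]
R3 ← R3 − (1/2)·R1: [0, -1, -1, 2, -1/2, -2, 6]
R4 ← R4 + (3/2)·R1: [0, 1, 1, -2, 1/2, 2, 6]
R3 ← R3 + R2: [0, 0, 0, 0, 0, 0, 17]
R4 ← R4 − R2: [0, 0, 0, 0, 0, 0, -5]
R5 ← R5 − (2)·R2: [0, 0, 0, 0, 0, 0, -30]
R4 ← R4 + (5/17)·R3: [0, 0, 0, 0, 0, 0, 0]
R5 ← R5 + (30/17)·R3: [0, 0, 0, 0, 0, 0, 0]
The echelon form has 3 nonzero rows; the last pivot sits in the augmented column, so rank(T) = 2 but rank([T|b]) = 3.
Since the ranks differ, the system is inconsistent.

no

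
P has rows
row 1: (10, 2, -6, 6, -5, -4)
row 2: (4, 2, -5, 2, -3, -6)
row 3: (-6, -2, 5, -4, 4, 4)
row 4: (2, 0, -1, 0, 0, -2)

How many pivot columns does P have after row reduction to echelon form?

3

Row reduce to echelon form.
R2 ← R2 − (2/5)·R1: [0, 6/5, -13/5, -2/5, -1, -22/5]
R3 ← R3 + (3/5)·R1: [0, -4/5, 7/5, -2/5, 1, 8/5]
R4 ← R4 − (1/5)·R1: [0, -2/5, 1/5, -6/5, 1, -6/5]
R3 ← R3 + (2/3)·R2: [0, 0, -1/3, -2/3, 1/3, -4/3]
R4 ← R4 + (1/3)·R2: [0, 0, -2/3, -4/3, 2/3, -8/3]
R4 ← R4 − (2)·R3: [0, 0, 0, 0, 0, 0]
Echelon form has 3 nonzero rows, so rank(P) = 3.
Each nonzero row contributes one pivot column: 3 pivot columns.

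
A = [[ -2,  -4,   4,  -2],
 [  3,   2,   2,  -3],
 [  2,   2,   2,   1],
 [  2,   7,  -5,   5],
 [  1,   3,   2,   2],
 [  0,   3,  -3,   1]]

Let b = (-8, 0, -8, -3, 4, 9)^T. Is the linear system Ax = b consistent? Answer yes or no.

no

Row reduce the augmented matrix [A | b].
R2 ← R2 + (3/2)·R1: [0, -4, 8, -6, -12]
R3 ← R3 + R1: [0, -2, 6, -1, -16]
R4 ← R4 + R1: [0, 3, -1, 3, -11]
R5 ← R5 + (1/2)·R1: [0, 1, 4, 1, 0]
R3 ← R3 − (1/2)·R2: [0, 0, 2, 2, -10]
R4 ← R4 + (3/4)·R2: [0, 0, 5, -3/2, -20]
R5 ← R5 + (1/4)·R2: [0, 0, 6, -1/2, -3]
R6 ← R6 + (3/4)·R2: [0, 0, 3, -7/2, 0]
R4 ← R4 − (5/2)·R3: [0, 0, 0, -13/2, 5]
R5 ← R5 − (3)·R3: [0, 0, 0, -13/2, 27]
R6 ← R6 − (3/2)·R3: [0, 0, 0, -13/2, 15]
R5 ← R5 − R4: [0, 0, 0, 0, 22]
R6 ← R6 − R4: [0, 0, 0, 0, 10]
R6 ← R6 − (5/11)·R5: [0, 0, 0, 0, 0]
The echelon form has 5 nonzero rows; the last pivot sits in the augmented column, so rank(A) = 4 but rank([A|b]) = 5.
Since the ranks differ, the system is inconsistent.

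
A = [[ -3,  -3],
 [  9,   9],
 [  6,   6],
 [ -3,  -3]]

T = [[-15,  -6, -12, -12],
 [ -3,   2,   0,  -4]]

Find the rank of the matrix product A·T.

1

First compute AT:
[[ 54,  12,  36,  48],
 [-162, -36, -108, -144],
 [-108, -24, -72, -96],
 [ 54,  12,  36,  48]]
Now row reduce the product.
R2 ← R2 + (3)·R1: [0, 0, 0, 0]
R3 ← R3 + (2)·R1: [0, 0, 0, 0]
R4 ← R4 − R1: [0, 0, 0, 0]
1 nonzero row, so rank(AT) = 1.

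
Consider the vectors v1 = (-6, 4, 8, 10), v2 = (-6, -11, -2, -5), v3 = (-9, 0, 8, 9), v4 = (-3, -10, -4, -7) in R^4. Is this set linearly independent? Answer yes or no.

Form the matrix with these vectors as rows and row reduce.
R2 ← R2 − R1: [0, -15, -10, -15]
R3 ← R3 − (3/2)·R1: [0, -6, -4, -6]
R4 ← R4 − (1/2)·R1: [0, -12, -8, -12]
R3 ← R3 − (2/5)·R2: [0, 0, 0, 0]
R4 ← R4 − (4/5)·R2: [0, 0, 0, 0]
2 nonzero rows, so the 4 vectors span a space of dimension 2.
Since 2 < 4, the vectors are linearly dependent.

no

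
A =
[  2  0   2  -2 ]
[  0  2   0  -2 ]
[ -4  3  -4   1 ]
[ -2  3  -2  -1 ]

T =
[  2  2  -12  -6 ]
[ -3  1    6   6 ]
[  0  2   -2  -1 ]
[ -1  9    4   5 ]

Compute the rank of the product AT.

First compute AT:
[[  6, -10, -36, -24],
 [ -4, -16,   4,   2],
 [-18,  -4,  78,  51],
 [-12, -14,  42,  27]]
Now row reduce the product.
R2 ← R2 + (2/3)·R1: [0, -68/3, -20, -14]
R3 ← R3 + (3)·R1: [0, -34, -30, -21]
R4 ← R4 + (2)·R1: [0, -34, -30, -21]
R3 ← R3 − (3/2)·R2: [0, 0, 0, 0]
R4 ← R4 − (3/2)·R2: [0, 0, 0, 0]
2 nonzero rows, so rank(AT) = 2.

2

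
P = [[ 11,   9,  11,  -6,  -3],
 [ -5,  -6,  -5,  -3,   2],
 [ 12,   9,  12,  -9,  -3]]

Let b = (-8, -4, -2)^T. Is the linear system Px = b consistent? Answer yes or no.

no

Row reduce the augmented matrix [P | b].
R2 ← R2 + (5/11)·R1: [0, -21/11, 0, -63/11, 7/11, -84/11]
R3 ← R3 − (12/11)·R1: [0, -9/11, 0, -27/11, 3/11, 74/11]
R3 ← R3 − (3/7)·R2: [0, 0, 0, 0, 0, 10]
The echelon form has 3 nonzero rows; the last pivot sits in the augmented column, so rank(P) = 2 but rank([P|b]) = 3.
Since the ranks differ, the system is inconsistent.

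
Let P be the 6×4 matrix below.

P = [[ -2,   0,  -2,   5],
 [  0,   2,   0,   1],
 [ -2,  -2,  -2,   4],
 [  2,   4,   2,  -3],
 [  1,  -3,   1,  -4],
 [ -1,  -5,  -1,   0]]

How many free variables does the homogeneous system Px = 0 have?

2

Row reduce to echelon form.
R3 ← R3 − R1: [0, -2, 0, -1]
R4 ← R4 + R1: [0, 4, 0, 2]
R5 ← R5 + (1/2)·R1: [0, -3, 0, -3/2]
R6 ← R6 − (1/2)·R1: [0, -5, 0, -5/2]
R3 ← R3 + R2: [0, 0, 0, 0]
R4 ← R4 − (2)·R2: [0, 0, 0, 0]
R5 ← R5 + (3/2)·R2: [0, 0, 0, 0]
R6 ← R6 + (5/2)·R2: [0, 0, 0, 0]
2 nonzero rows, so rank(P) = 2.
P has 4 columns; by rank–nullity, nullity = 4 − 2 = 2.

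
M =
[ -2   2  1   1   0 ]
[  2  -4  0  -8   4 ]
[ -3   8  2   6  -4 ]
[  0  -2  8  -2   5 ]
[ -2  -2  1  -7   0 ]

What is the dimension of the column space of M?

5

Row reduce to echelon form.
R2 ← R2 + R1: [0, -2, 1, -7, 4]
R3 ← R3 − (3/2)·R1: [0, 5, 1/2, 9/2, -4]
R5 ← R5 − R1: [0, -4, 0, -8, 0]
R3 ← R3 + (5/2)·R2: [0, 0, 3, -13, 6]
R4 ← R4 − R2: [0, 0, 7, 5, 1]
R5 ← R5 − (2)·R2: [0, 0, -2, 6, -8]
R4 ← R4 − (7/3)·R3: [0, 0, 0, 106/3, -13]
R5 ← R5 + (2/3)·R3: [0, 0, 0, -8/3, -4]
R5 ← R5 + (4/53)·R4: [0, 0, 0, 0, -264/53]
Echelon form has 5 nonzero rows, so rank(M) = 5.
The column space has dimension equal to the rank: 5.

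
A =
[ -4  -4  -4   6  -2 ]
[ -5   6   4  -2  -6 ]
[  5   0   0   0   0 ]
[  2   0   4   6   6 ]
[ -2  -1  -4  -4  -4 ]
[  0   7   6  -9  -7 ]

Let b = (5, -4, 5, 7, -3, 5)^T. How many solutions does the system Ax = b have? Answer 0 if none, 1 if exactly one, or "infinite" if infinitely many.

Row reduce the augmented matrix [A | b].
R2 ← R2 − (5/4)·R1: [0, 11, 9, -19/2, -7/2, -41/4]
R3 ← R3 + (5/4)·R1: [0, -5, -5, 15/2, -5/2, 45/4]
R4 ← R4 + (1/2)·R1: [0, -2, 2, 9, 5, 19/2]
R5 ← R5 − (1/2)·R1: [0, 1, -2, -7, -3, -11/2]
R3 ← R3 + (5/11)·R2: [0, 0, -10/11, 35/11, -45/11, 145/22]
R4 ← R4 + (2/11)·R2: [0, 0, 40/11, 80/11, 48/11, 84/11]
R5 ← R5 − (1/11)·R2: [0, 0, -31/11, -135/22, -59/22, -201/44]
R6 ← R6 − (7/11)·R2: [0, 0, 3/11, -65/22, -105/22, 507/44]
R4 ← R4 + (4)·R3: [0, 0, 0, 20, -12, 34]
R5 ← R5 − (31/10)·R3: [0, 0, 0, -16, 10, -25]
R6 ← R6 + (3/10)·R3: [0, 0, 0, -2, -6, 27/2]
R5 ← R5 + (4/5)·R4: [0, 0, 0, 0, 2/5, 11/5]
R6 ← R6 + (1/10)·R4: [0, 0, 0, 0, -36/5, 169/10]
R6 ← R6 + (18)·R5: [0, 0, 0, 0, 0, 113/2]
The echelon form has 6 nonzero rows; the last pivot sits in the augmented column, so rank(A) = 5 but rank([A|b]) = 6.
Since the ranks differ, the system is inconsistent.
It has no solutions.

0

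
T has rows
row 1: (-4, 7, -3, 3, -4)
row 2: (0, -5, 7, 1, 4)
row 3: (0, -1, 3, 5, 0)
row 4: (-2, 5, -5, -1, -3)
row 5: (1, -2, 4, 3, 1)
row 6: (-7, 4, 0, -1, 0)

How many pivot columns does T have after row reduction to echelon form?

4

Row reduce to echelon form.
R4 ← R4 − (1/2)·R1: [0, 3/2, -7/2, -5/2, -1]
R5 ← R5 + (1/4)·R1: [0, -1/4, 13/4, 15/4, 0]
R6 ← R6 − (7/4)·R1: [0, -33/4, 21/4, -25/4, 7]
R3 ← R3 − (1/5)·R2: [0, 0, 8/5, 24/5, -4/5]
R4 ← R4 + (3/10)·R2: [0, 0, -7/5, -11/5, 1/5]
R5 ← R5 − (1/20)·R2: [0, 0, 29/10, 37/10, -1/5]
R6 ← R6 − (33/20)·R2: [0, 0, -63/10, -79/10, 2/5]
R4 ← R4 + (7/8)·R3: [0, 0, 0, 2, -1/2]
R5 ← R5 − (29/16)·R3: [0, 0, 0, -5, 5/4]
R6 ← R6 + (63/16)·R3: [0, 0, 0, 11, -11/4]
R5 ← R5 + (5/2)·R4: [0, 0, 0, 0, 0]
R6 ← R6 − (11/2)·R4: [0, 0, 0, 0, 0]
Echelon form has 4 nonzero rows, so rank(T) = 4.
Each nonzero row contributes one pivot column: 4 pivot columns.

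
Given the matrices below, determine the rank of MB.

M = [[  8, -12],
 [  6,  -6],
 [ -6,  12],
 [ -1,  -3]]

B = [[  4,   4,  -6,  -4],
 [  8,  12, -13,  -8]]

2

First compute MB:
[[-64, -112, 108,  64],
 [-24, -48,  42,  24],
 [ 72, 120, -120, -72],
 [-28, -40,  45,  28]]
Now row reduce the product.
R2 ← R2 − (3/8)·R1: [0, -6, 3/2, 0]
R3 ← R3 + (9/8)·R1: [0, -6, 3/2, 0]
R4 ← R4 − (7/16)·R1: [0, 9, -9/4, 0]
R3 ← R3 − R2: [0, 0, 0, 0]
R4 ← R4 + (3/2)·R2: [0, 0, 0, 0]
2 nonzero rows, so rank(MB) = 2.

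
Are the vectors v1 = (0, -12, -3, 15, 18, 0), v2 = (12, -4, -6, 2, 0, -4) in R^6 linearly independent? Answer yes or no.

Form the matrix with these vectors as rows and row reduce.
Swap R1 ↔ R2
2 nonzero rows, so the 2 vectors span a space of dimension 2.
Since 2 = 2, the vectors are linearly independent.

yes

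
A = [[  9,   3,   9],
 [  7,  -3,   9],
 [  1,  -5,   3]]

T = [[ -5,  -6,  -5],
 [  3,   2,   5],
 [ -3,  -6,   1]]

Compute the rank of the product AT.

2

First compute AT:
[[-63, -102, -21],
 [-71, -102, -41],
 [-29, -34, -27]]
Now row reduce the product.
R2 ← R2 − (71/63)·R1: [0, 272/21, -52/3]
R3 ← R3 − (29/63)·R1: [0, 272/21, -52/3]
R3 ← R3 − R2: [0, 0, 0]
2 nonzero rows, so rank(AT) = 2.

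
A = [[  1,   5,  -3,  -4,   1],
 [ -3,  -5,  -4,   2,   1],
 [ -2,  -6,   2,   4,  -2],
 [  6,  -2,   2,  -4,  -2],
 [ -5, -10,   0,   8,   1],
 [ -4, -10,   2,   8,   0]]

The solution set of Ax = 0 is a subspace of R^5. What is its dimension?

Row reduce to echelon form.
R2 ← R2 + (3)·R1: [0, 10, -13, -10, 4]
R3 ← R3 + (2)·R1: [0, 4, -4, -4, 0]
R4 ← R4 − (6)·R1: [0, -32, 20, 20, -8]
R5 ← R5 + (5)·R1: [0, 15, -15, -12, 6]
R6 ← R6 + (4)·R1: [0, 10, -10, -8, 4]
R3 ← R3 − (2/5)·R2: [0, 0, 6/5, 0, -8/5]
R4 ← R4 + (16/5)·R2: [0, 0, -108/5, -12, 24/5]
R5 ← R5 − (3/2)·R2: [0, 0, 9/2, 3, 0]
R6 ← R6 − R2: [0, 0, 3, 2, 0]
R4 ← R4 + (18)·R3: [0, 0, 0, -12, -24]
R5 ← R5 − (15/4)·R3: [0, 0, 0, 3, 6]
R6 ← R6 − (5/2)·R3: [0, 0, 0, 2, 4]
R5 ← R5 + (1/4)·R4: [0, 0, 0, 0, 0]
R6 ← R6 + (1/6)·R4: [0, 0, 0, 0, 0]
4 nonzero rows, so rank(A) = 4.
A has 5 columns; by rank–nullity, nullity = 5 − 4 = 1.

1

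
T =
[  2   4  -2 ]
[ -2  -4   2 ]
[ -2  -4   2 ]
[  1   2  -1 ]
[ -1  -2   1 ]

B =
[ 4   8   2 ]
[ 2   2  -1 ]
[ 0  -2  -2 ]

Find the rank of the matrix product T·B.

First compute TB:
[[ 16,  28,   4],
 [-16, -28,  -4],
 [-16, -28,  -4],
 [  8,  14,   2],
 [ -8, -14,  -2]]
Now row reduce the product.
R2 ← R2 + R1: [0, 0, 0]
R3 ← R3 + R1: [0, 0, 0]
R4 ← R4 − (1/2)·R1: [0, 0, 0]
R5 ← R5 + (1/2)·R1: [0, 0, 0]
1 nonzero row, so rank(TB) = 1.

1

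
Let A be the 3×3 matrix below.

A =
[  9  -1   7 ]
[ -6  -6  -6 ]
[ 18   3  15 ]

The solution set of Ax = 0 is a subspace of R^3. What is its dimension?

Row reduce to echelon form.
R2 ← R2 + (2/3)·R1: [0, -20/3, -4/3]
R3 ← R3 − (2)·R1: [0, 5, 1]
R3 ← R3 + (3/4)·R2: [0, 0, 0]
2 nonzero rows, so rank(A) = 2.
A has 3 columns; by rank–nullity, nullity = 3 − 2 = 1.

1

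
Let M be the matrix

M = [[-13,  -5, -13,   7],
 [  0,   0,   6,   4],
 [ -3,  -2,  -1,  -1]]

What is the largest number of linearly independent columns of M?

3

Row reduce to echelon form.
R3 ← R3 − (3/13)·R1: [0, -11/13, 2, -34/13]
Swap R2 ↔ R3
Echelon form has 3 nonzero rows, so rank(M) = 3.
The rank gives the maximum number of linearly independent columns: 3.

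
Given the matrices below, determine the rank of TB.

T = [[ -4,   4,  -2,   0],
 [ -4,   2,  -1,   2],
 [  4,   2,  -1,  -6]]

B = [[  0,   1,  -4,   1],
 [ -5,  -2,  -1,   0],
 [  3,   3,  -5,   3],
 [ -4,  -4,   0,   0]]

First compute TB:
[[-26, -18,  22, -10],
 [-21, -19,  19,  -7],
 [ 11,  21, -13,   1]]
Now row reduce the product.
R2 ← R2 − (21/26)·R1: [0, -58/13, 16/13, 14/13]
R3 ← R3 + (11/26)·R1: [0, 174/13, -48/13, -42/13]
R3 ← R3 + (3)·R2: [0, 0, 0, 0]
2 nonzero rows, so rank(TB) = 2.

2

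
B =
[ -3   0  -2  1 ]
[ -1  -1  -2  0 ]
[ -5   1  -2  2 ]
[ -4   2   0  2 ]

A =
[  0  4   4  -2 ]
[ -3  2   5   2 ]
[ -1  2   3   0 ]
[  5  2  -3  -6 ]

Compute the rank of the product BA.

1

First compute BA:
[[  7, -14, -21,   0],
 [  5, -10, -15,   0],
 [  9, -18, -27,   0],
 [  4,  -8, -12,   0]]
Now row reduce the product.
R2 ← R2 − (5/7)·R1: [0, 0, 0, 0]
R3 ← R3 − (9/7)·R1: [0, 0, 0, 0]
R4 ← R4 − (4/7)·R1: [0, 0, 0, 0]
1 nonzero row, so rank(BA) = 1.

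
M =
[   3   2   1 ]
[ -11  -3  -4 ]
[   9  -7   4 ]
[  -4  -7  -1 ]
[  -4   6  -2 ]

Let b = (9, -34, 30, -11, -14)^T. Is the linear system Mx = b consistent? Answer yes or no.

yes

Row reduce the augmented matrix [M | b].
R2 ← R2 + (11/3)·R1: [0, 13/3, -1/3, -1]
R3 ← R3 − (3)·R1: [0, -13, 1, 3]
R4 ← R4 + (4/3)·R1: [0, -13/3, 1/3, 1]
R5 ← R5 + (4/3)·R1: [0, 26/3, -2/3, -2]
R3 ← R3 + (3)·R2: [0, 0, 0, 0]
R4 ← R4 + R2: [0, 0, 0, 0]
R5 ← R5 − (2)·R2: [0, 0, 0, 0]
The echelon form has 2 nonzero rows, and every pivot lies in the first 3 columns, so rank(M) = rank([M|b]) = 2.
The system is consistent.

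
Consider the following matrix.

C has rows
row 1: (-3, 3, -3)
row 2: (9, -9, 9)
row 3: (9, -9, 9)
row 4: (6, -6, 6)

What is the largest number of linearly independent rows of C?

1

Row reduce to echelon form.
R2 ← R2 + (3)·R1: [0, 0, 0]
R3 ← R3 + (3)·R1: [0, 0, 0]
R4 ← R4 + (2)·R1: [0, 0, 0]
Echelon form has 1 nonzero row, so rank(C) = 1.
The rank gives the maximum number of linearly independent rows: 1.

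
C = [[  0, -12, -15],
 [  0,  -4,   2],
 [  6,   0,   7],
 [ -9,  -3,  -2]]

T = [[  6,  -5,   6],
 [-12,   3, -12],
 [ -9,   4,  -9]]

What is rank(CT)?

2

First compute CT:
[[279, -96, 279],
 [ 30,  -4,  30],
 [-27,  -2, -27],
 [  0,  28,   0]]
Now row reduce the product.
R2 ← R2 − (10/93)·R1: [0, 196/31, 0]
R3 ← R3 + (3/31)·R1: [0, -350/31, 0]
R3 ← R3 + (25/14)·R2: [0, 0, 0]
R4 ← R4 − (31/7)·R2: [0, 0, 0]
2 nonzero rows, so rank(CT) = 2.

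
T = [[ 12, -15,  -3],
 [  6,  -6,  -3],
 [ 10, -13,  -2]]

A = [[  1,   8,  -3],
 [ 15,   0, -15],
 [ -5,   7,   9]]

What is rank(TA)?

First compute TA:
[[-198,  75, 162],
 [-69,  27,  45],
 [-175,  66, 147]]
Now row reduce the product.
R2 ← R2 − (23/66)·R1: [0, 19/22, -126/11]
R3 ← R3 − (175/198)·R1: [0, -19/66, 42/11]
R3 ← R3 + (1/3)·R2: [0, 0, 0]
2 nonzero rows, so rank(TA) = 2.

2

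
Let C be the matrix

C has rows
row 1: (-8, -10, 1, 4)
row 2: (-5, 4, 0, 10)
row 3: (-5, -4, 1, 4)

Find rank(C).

Row reduce to echelon form.
R2 ← R2 − (5/8)·R1: [0, 41/4, -5/8, 15/2]
R3 ← R3 − (5/8)·R1: [0, 9/4, 3/8, 3/2]
R3 ← R3 − (9/41)·R2: [0, 0, 21/41, -6/41]
Echelon form has 3 nonzero rows, so rank(C) = 3.

3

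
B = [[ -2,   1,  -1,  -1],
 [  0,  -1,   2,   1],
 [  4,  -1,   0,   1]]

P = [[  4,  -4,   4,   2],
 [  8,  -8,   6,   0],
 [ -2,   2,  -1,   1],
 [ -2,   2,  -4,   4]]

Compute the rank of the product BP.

2

First compute BP:
[[  4,  -4,   3,  -9],
 [-14,  14, -12,   6],
 [  6,  -6,   6,  12]]
Now row reduce the product.
R2 ← R2 + (7/2)·R1: [0, 0, -3/2, -51/2]
R3 ← R3 − (3/2)·R1: [0, 0, 3/2, 51/2]
R3 ← R3 + R2: [0, 0, 0, 0]
2 nonzero rows, so rank(BP) = 2.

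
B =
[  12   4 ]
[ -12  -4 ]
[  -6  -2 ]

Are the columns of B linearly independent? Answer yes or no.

Row reduce B to echelon form.
R2 ← R2 + R1: [0, 0]
R3 ← R3 + (1/2)·R1: [0, 0]
1 pivot among 2 columns.
Only 1 < 2 pivot columns, so the columns are linearly dependent.

no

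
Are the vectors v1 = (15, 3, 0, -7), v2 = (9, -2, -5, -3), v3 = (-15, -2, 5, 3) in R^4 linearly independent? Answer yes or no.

yes

Form the matrix with these vectors as rows and row reduce.
R2 ← R2 − (3/5)·R1: [0, -19/5, -5, 6/5]
R3 ← R3 + R1: [0, 1, 5, -4]
R3 ← R3 + (5/19)·R2: [0, 0, 70/19, -70/19]
3 nonzero rows, so the 3 vectors span a space of dimension 3.
Since 3 = 3, the vectors are linearly independent.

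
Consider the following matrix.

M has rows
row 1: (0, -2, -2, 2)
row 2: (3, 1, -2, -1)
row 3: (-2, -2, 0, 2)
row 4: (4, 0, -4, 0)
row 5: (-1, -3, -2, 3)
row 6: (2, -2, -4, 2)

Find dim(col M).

Row reduce to echelon form.
Swap R1 ↔ R2
R3 ← R3 + (2/3)·R1: [0, -4/3, -4/3, 4/3]
R4 ← R4 − (4/3)·R1: [0, -4/3, -4/3, 4/3]
R5 ← R5 + (1/3)·R1: [0, -8/3, -8/3, 8/3]
R6 ← R6 − (2/3)·R1: [0, -8/3, -8/3, 8/3]
R3 ← R3 − (2/3)·R2: [0, 0, 0, 0]
R4 ← R4 − (2/3)·R2: [0, 0, 0, 0]
R5 ← R5 − (4/3)·R2: [0, 0, 0, 0]
R6 ← R6 − (4/3)·R2: [0, 0, 0, 0]
Echelon form has 2 nonzero rows, so rank(M) = 2.
The column space has dimension equal to the rank: 2.

2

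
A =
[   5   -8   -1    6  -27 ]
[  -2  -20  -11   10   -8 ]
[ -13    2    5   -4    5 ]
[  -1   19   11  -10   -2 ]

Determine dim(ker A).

Row reduce to echelon form.
R2 ← R2 + (2/5)·R1: [0, -116/5, -57/5, 62/5, -94/5]
R3 ← R3 + (13/5)·R1: [0, -94/5, 12/5, 58/5, -326/5]
R4 ← R4 + (1/5)·R1: [0, 87/5, 54/5, -44/5, -37/5]
R3 ← R3 − (47/58)·R2: [0, 0, 675/58, 45/29, -1449/29]
R4 ← R4 + (3/4)·R2: [0, 0, 9/4, 1/2, -43/2]
R4 ← R4 − (29/150)·R3: [0, 0, 0, 1/5, -296/25]
4 nonzero rows, so rank(A) = 4.
A has 5 columns; by rank–nullity, nullity = 5 − 4 = 1.

1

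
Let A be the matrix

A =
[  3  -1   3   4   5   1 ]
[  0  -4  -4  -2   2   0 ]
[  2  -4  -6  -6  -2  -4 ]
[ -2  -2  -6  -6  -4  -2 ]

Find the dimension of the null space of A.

Row reduce to echelon form.
R3 ← R3 − (2/3)·R1: [0, -10/3, -8, -26/3, -16/3, -14/3]
R4 ← R4 + (2/3)·R1: [0, -8/3, -4, -10/3, -2/3, -4/3]
R3 ← R3 − (5/6)·R2: [0, 0, -14/3, -7, -7, -14/3]
R4 ← R4 − (2/3)·R2: [0, 0, -4/3, -2, -2, -4/3]
R4 ← R4 − (2/7)·R3: [0, 0, 0, 0, 0, 0]
3 nonzero rows, so rank(A) = 3.
A has 6 columns; by rank–nullity, nullity = 6 − 3 = 3.

3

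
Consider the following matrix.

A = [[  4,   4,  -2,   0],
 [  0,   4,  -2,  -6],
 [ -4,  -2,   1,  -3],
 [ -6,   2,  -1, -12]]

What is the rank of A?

2

Row reduce to echelon form.
R3 ← R3 + R1: [0, 2, -1, -3]
R4 ← R4 + (3/2)·R1: [0, 8, -4, -12]
R3 ← R3 − (1/2)·R2: [0, 0, 0, 0]
R4 ← R4 − (2)·R2: [0, 0, 0, 0]
Echelon form has 2 nonzero rows, so rank(A) = 2.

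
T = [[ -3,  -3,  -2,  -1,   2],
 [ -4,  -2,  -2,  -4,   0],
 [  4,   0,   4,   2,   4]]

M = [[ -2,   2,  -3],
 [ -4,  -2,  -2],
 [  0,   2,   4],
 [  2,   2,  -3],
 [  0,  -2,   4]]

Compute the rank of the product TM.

3

First compute TM:
[[ 16, -10,  18],
 [  8, -16,  20],
 [ -4,  12,  14]]
Now row reduce the product.
R2 ← R2 − (1/2)·R1: [0, -11, 11]
R3 ← R3 + (1/4)·R1: [0, 19/2, 37/2]
R3 ← R3 + (19/22)·R2: [0, 0, 28]
3 nonzero rows, so rank(TM) = 3.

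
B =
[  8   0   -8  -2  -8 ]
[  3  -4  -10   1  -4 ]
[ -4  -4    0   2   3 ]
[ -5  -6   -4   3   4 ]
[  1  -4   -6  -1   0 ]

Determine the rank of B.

4

Row reduce to echelon form.
R2 ← R2 − (3/8)·R1: [0, -4, -7, 7/4, -1]
R3 ← R3 + (1/2)·R1: [0, -4, -4, 1, -1]
R4 ← R4 + (5/8)·R1: [0, -6, -9, 7/4, -1]
R5 ← R5 − (1/8)·R1: [0, -4, -5, -3/4, 1]
R3 ← R3 − R2: [0, 0, 3, -3/4, 0]
R4 ← R4 − (3/2)·R2: [0, 0, 3/2, -7/8, 1/2]
R5 ← R5 − R2: [0, 0, 2, -5/2, 2]
R4 ← R4 − (1/2)·R3: [0, 0, 0, -1/2, 1/2]
R5 ← R5 − (2/3)·R3: [0, 0, 0, -2, 2]
R5 ← R5 − (4)·R4: [0, 0, 0, 0, 0]
Echelon form has 4 nonzero rows, so rank(B) = 4.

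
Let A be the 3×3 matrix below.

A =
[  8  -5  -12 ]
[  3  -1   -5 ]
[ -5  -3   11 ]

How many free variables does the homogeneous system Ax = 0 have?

1

Row reduce to echelon form.
R2 ← R2 − (3/8)·R1: [0, 7/8, -1/2]
R3 ← R3 + (5/8)·R1: [0, -49/8, 7/2]
R3 ← R3 + (7)·R2: [0, 0, 0]
2 nonzero rows, so rank(A) = 2.
A has 3 columns; by rank–nullity, nullity = 3 − 2 = 1.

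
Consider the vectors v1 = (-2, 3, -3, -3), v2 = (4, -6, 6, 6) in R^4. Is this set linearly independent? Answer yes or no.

no

Form the matrix with these vectors as rows and row reduce.
R2 ← R2 + (2)·R1: [0, 0, 0, 0]
1 nonzero row, so the 2 vectors span a space of dimension 1.
Since 1 < 2, the vectors are linearly dependent.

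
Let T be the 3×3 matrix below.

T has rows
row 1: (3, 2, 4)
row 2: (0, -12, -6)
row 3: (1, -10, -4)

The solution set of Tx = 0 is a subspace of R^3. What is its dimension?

Row reduce to echelon form.
R3 ← R3 − (1/3)·R1: [0, -32/3, -16/3]
R3 ← R3 − (8/9)·R2: [0, 0, 0]
2 nonzero rows, so rank(T) = 2.
T has 3 columns; by rank–nullity, nullity = 3 − 2 = 1.

1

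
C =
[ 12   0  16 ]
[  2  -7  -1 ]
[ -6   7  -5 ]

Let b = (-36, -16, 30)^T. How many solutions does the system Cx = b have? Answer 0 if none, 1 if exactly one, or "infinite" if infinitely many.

Row reduce the augmented matrix [C | b].
R2 ← R2 − (1/6)·R1: [0, -7, -11/3, -10]
R3 ← R3 + (1/2)·R1: [0, 7, 3, 12]
R3 ← R3 + R2: [0, 0, -2/3, 2]
The echelon form has 3 nonzero rows, and every pivot lies in the first 3 columns, so rank(C) = rank([C|b]) = 3.
The system is consistent.
rank = 3 = number of unknowns, so the solution is unique.

1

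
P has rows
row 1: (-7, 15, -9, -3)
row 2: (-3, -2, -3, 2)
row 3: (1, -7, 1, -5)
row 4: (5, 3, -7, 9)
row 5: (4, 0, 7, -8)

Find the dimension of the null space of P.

Row reduce to echelon form.
R2 ← R2 − (3/7)·R1: [0, -59/7, 6/7, 23/7]
R3 ← R3 + (1/7)·R1: [0, -34/7, -2/7, -38/7]
R4 ← R4 + (5/7)·R1: [0, 96/7, -94/7, 48/7]
R5 ← R5 + (4/7)·R1: [0, 60/7, 13/7, -68/7]
R3 ← R3 − (34/59)·R2: [0, 0, -46/59, -432/59]
R4 ← R4 + (96/59)·R2: [0, 0, -710/59, 720/59]
R5 ← R5 + (60/59)·R2: [0, 0, 161/59, -376/59]
R4 ← R4 − (355/23)·R3: [0, 0, 0, 2880/23]
R5 ← R5 + (7/2)·R3: [0, 0, 0, -32]
R5 ← R5 + (23/90)·R4: [0, 0, 0, 0]
4 nonzero rows, so rank(P) = 4.
P has 4 columns; by rank–nullity, nullity = 4 − 4 = 0.

0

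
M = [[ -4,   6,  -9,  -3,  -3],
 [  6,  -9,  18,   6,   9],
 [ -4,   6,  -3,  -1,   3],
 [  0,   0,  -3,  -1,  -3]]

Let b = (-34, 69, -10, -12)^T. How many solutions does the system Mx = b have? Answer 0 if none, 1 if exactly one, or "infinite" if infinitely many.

infinite

Row reduce the augmented matrix [M | b].
R2 ← R2 + (3/2)·R1: [0, 0, 9/2, 3/2, 9/2, 18]
R3 ← R3 − R1: [0, 0, 6, 2, 6, 24]
R3 ← R3 − (4/3)·R2: [0, 0, 0, 0, 0, 0]
R4 ← R4 + (2/3)·R2: [0, 0, 0, 0, 0, 0]
The echelon form has 2 nonzero rows, and every pivot lies in the first 5 columns, so rank(M) = rank([M|b]) = 2.
The system is consistent.
rank = 2 < 5 unknowns, so there are infinitely many solutions.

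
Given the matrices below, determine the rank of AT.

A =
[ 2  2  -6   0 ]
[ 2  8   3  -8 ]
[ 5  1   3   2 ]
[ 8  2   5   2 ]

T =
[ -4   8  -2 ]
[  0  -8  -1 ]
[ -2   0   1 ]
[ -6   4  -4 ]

3

First compute AT:
[[  4,   0, -12],
 [ 34, -80,  23],
 [-38,  40, -16],
 [-54,  56, -21]]
Now row reduce the product.
R2 ← R2 − (17/2)·R1: [0, -80, 125]
R3 ← R3 + (19/2)·R1: [0, 40, -130]
R4 ← R4 + (27/2)·R1: [0, 56, -183]
R3 ← R3 + (1/2)·R2: [0, 0, -135/2]
R4 ← R4 + (7/10)·R2: [0, 0, -191/2]
R4 ← R4 − (191/135)·R3: [0, 0, 0]
3 nonzero rows, so rank(AT) = 3.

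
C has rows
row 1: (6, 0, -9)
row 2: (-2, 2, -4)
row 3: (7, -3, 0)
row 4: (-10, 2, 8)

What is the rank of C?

2

Row reduce to echelon form.
R2 ← R2 + (1/3)·R1: [0, 2, -7]
R3 ← R3 − (7/6)·R1: [0, -3, 21/2]
R4 ← R4 + (5/3)·R1: [0, 2, -7]
R3 ← R3 + (3/2)·R2: [0, 0, 0]
R4 ← R4 − R2: [0, 0, 0]
Echelon form has 2 nonzero rows, so rank(C) = 2.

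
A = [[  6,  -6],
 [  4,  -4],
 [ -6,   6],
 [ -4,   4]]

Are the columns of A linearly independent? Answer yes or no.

no

Row reduce A to echelon form.
R2 ← R2 − (2/3)·R1: [0, 0]
R3 ← R3 + R1: [0, 0]
R4 ← R4 + (2/3)·R1: [0, 0]
1 pivot among 2 columns.
Only 1 < 2 pivot columns, so the columns are linearly dependent.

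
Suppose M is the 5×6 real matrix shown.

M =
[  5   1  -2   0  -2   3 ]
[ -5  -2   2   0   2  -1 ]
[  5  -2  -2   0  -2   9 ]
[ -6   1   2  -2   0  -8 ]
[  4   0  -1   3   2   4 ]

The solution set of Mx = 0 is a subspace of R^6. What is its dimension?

Row reduce to echelon form.
R2 ← R2 + R1: [0, -1, 0, 0, 0, 2]
R3 ← R3 − R1: [0, -3, 0, 0, 0, 6]
R4 ← R4 + (6/5)·R1: [0, 11/5, -2/5, -2, -12/5, -22/5]
R5 ← R5 − (4/5)·R1: [0, -4/5, 3/5, 3, 18/5, 8/5]
R3 ← R3 − (3)·R2: [0, 0, 0, 0, 0, 0]
R4 ← R4 + (11/5)·R2: [0, 0, -2/5, -2, -12/5, 0]
R5 ← R5 − (4/5)·R2: [0, 0, 3/5, 3, 18/5, 0]
Swap R3 ↔ R4
R5 ← R5 + (3/2)·R3: [0, 0, 0, 0, 0, 0]
3 nonzero rows, so rank(M) = 3.
M has 6 columns; by rank–nullity, nullity = 6 − 3 = 3.

3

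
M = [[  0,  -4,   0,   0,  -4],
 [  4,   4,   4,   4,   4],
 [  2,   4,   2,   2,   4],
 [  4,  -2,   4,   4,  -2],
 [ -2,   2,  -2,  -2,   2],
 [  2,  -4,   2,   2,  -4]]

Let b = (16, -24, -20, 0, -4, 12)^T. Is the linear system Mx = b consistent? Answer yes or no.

yes

Row reduce the augmented matrix [M | b].
Swap R1 ↔ R2
R3 ← R3 − (1/2)·R1: [0, 2, 0, 0, 2, -8]
R4 ← R4 − R1: [0, -6, 0, 0, -6, 24]
R5 ← R5 + (1/2)·R1: [0, 4, 0, 0, 4, -16]
R6 ← R6 − (1/2)·R1: [0, -6, 0, 0, -6, 24]
R3 ← R3 + (1/2)·R2: [0, 0, 0, 0, 0, 0]
R4 ← R4 − (3/2)·R2: [0, 0, 0, 0, 0, 0]
R5 ← R5 + R2: [0, 0, 0, 0, 0, 0]
R6 ← R6 − (3/2)·R2: [0, 0, 0, 0, 0, 0]
The echelon form has 2 nonzero rows, and every pivot lies in the first 5 columns, so rank(M) = rank([M|b]) = 2.
The system is consistent.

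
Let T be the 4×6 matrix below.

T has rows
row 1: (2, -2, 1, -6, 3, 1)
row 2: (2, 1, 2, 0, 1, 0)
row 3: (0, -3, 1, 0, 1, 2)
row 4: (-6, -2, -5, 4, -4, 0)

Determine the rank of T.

3

Row reduce to echelon form.
R2 ← R2 − R1: [0, 3, 1, 6, -2, -1]
R4 ← R4 + (3)·R1: [0, -8, -2, -14, 5, 3]
R3 ← R3 + R2: [0, 0, 2, 6, -1, 1]
R4 ← R4 + (8/3)·R2: [0, 0, 2/3, 2, -1/3, 1/3]
R4 ← R4 − (1/3)·R3: [0, 0, 0, 0, 0, 0]
Echelon form has 3 nonzero rows, so rank(T) = 3.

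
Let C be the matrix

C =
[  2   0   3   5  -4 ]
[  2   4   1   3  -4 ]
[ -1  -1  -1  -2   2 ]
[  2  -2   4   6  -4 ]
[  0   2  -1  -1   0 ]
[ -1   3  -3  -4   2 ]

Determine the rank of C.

2

Row reduce to echelon form.
R2 ← R2 − R1: [0, 4, -2, -2, 0]
R3 ← R3 + (1/2)·R1: [0, -1, 1/2, 1/2, 0]
R4 ← R4 − R1: [0, -2, 1, 1, 0]
R6 ← R6 + (1/2)·R1: [0, 3, -3/2, -3/2, 0]
R3 ← R3 + (1/4)·R2: [0, 0, 0, 0, 0]
R4 ← R4 + (1/2)·R2: [0, 0, 0, 0, 0]
R5 ← R5 − (1/2)·R2: [0, 0, 0, 0, 0]
R6 ← R6 − (3/4)·R2: [0, 0, 0, 0, 0]
Echelon form has 2 nonzero rows, so rank(C) = 2.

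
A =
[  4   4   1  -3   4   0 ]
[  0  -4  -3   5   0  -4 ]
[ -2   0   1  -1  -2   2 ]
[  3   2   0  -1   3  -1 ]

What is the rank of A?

2

Row reduce to echelon form.
R3 ← R3 + (1/2)·R1: [0, 2, 3/2, -5/2, 0, 2]
R4 ← R4 − (3/4)·R1: [0, -1, -3/4, 5/4, 0, -1]
R3 ← R3 + (1/2)·R2: [0, 0, 0, 0, 0, 0]
R4 ← R4 − (1/4)·R2: [0, 0, 0, 0, 0, 0]
Echelon form has 2 nonzero rows, so rank(A) = 2.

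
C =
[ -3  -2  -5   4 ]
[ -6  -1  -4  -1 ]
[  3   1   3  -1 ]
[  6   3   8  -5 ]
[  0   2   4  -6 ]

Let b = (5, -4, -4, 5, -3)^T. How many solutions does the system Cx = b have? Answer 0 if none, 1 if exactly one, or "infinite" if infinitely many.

Row reduce the augmented matrix [C | b].
R2 ← R2 − (2)·R1: [0, 3, 6, -9, -14]
R3 ← R3 + R1: [0, -1, -2, 3, 1]
R4 ← R4 + (2)·R1: [0, -1, -2, 3, 15]
R3 ← R3 + (1/3)·R2: [0, 0, 0, 0, -11/3]
R4 ← R4 + (1/3)·R2: [0, 0, 0, 0, 31/3]
R5 ← R5 − (2/3)·R2: [0, 0, 0, 0, 19/3]
R4 ← R4 + (31/11)·R3: [0, 0, 0, 0, 0]
R5 ← R5 + (19/11)·R3: [0, 0, 0, 0, 0]
The echelon form has 3 nonzero rows; the last pivot sits in the augmented column, so rank(C) = 2 but rank([C|b]) = 3.
Since the ranks differ, the system is inconsistent.
It has no solutions.

0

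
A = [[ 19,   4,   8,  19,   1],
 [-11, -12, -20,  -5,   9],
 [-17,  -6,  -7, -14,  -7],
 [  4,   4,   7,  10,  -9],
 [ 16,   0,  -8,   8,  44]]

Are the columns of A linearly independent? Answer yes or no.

yes

Row reduce A to echelon form.
R2 ← R2 + (11/19)·R1: [0, -184/19, -292/19, 6, 182/19]
R3 ← R3 + (17/19)·R1: [0, -46/19, 3/19, 3, -116/19]
R4 ← R4 − (4/19)·R1: [0, 60/19, 101/19, 6, -175/19]
R5 ← R5 − (16/19)·R1: [0, -64/19, -280/19, -8, 820/19]
R3 ← R3 − (1/4)·R2: [0, 0, 4, 3/2, -17/2]
R4 ← R4 + (15/46)·R2: [0, 0, 7/23, 183/23, -140/23]
R5 ← R5 − (8/23)·R2: [0, 0, -216/23, -232/23, 916/23]
R4 ← R4 − (7/92)·R3: [0, 0, 0, 1443/184, -1001/184]
R5 ← R5 + (54/23)·R3: [0, 0, 0, -151/23, 457/23]
R5 ← R5 + (1208/1443)·R4: [0, 0, 0, 0, 1700/111]
5 pivots among 5 columns.
Every column is a pivot column, so the columns are linearly independent.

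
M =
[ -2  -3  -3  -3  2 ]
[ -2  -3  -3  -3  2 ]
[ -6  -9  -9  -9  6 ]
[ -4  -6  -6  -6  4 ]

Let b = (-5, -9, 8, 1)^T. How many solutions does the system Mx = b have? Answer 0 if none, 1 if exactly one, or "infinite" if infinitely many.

0

Row reduce the augmented matrix [M | b].
R2 ← R2 − R1: [0, 0, 0, 0, 0, -4]
R3 ← R3 − (3)·R1: [0, 0, 0, 0, 0, 23]
R4 ← R4 − (2)·R1: [0, 0, 0, 0, 0, 11]
R3 ← R3 + (23/4)·R2: [0, 0, 0, 0, 0, 0]
R4 ← R4 + (11/4)·R2: [0, 0, 0, 0, 0, 0]
The echelon form has 2 nonzero rows; the last pivot sits in the augmented column, so rank(M) = 1 but rank([M|b]) = 2.
Since the ranks differ, the system is inconsistent.
It has no solutions.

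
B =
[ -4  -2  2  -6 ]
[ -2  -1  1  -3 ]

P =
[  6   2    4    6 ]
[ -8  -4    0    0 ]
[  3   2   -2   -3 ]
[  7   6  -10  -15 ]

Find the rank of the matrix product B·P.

1

First compute BP:
[[-44, -32,  40,  60],
 [-22, -16,  20,  30]]
Now row reduce the product.
R2 ← R2 − (1/2)·R1: [0, 0, 0, 0]
1 nonzero row, so rank(BP) = 1.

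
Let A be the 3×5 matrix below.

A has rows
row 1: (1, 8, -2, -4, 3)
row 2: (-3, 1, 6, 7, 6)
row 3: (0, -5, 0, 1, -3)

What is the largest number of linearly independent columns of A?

Row reduce to echelon form.
R2 ← R2 + (3)·R1: [0, 25, 0, -5, 15]
R3 ← R3 + (1/5)·R2: [0, 0, 0, 0, 0]
Echelon form has 2 nonzero rows, so rank(A) = 2.
The rank gives the maximum number of linearly independent columns: 2.

2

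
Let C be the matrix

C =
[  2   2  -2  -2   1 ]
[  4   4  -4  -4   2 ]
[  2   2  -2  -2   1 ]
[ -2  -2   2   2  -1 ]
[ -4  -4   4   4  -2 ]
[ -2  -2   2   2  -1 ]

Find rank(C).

1

Row reduce to echelon form.
R2 ← R2 − (2)·R1: [0, 0, 0, 0, 0]
R3 ← R3 − R1: [0, 0, 0, 0, 0]
R4 ← R4 + R1: [0, 0, 0, 0, 0]
R5 ← R5 + (2)·R1: [0, 0, 0, 0, 0]
R6 ← R6 + R1: [0, 0, 0, 0, 0]
Echelon form has 1 nonzero row, so rank(C) = 1.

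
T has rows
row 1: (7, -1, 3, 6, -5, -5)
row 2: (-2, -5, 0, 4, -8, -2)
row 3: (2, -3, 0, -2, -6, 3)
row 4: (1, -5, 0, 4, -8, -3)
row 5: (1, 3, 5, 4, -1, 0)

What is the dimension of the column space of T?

Row reduce to echelon form.
R2 ← R2 + (2/7)·R1: [0, -37/7, 6/7, 40/7, -66/7, -24/7]
R3 ← R3 − (2/7)·R1: [0, -19/7, -6/7, -26/7, -32/7, 31/7]
R4 ← R4 − (1/7)·R1: [0, -34/7, -3/7, 22/7, -51/7, -16/7]
R5 ← R5 − (1/7)·R1: [0, 22/7, 32/7, 22/7, -2/7, 5/7]
R3 ← R3 − (19/37)·R2: [0, 0, -48/37, -246/37, 10/37, 229/37]
R4 ← R4 − (34/37)·R2: [0, 0, -45/37, -78/37, 51/37, 32/37]
R5 ← R5 + (22/37)·R2: [0, 0, 188/37, 242/37, -218/37, -49/37]
R4 ← R4 − (15/16)·R3: [0, 0, 0, 33/8, 9/8, -79/16]
R5 ← R5 + (47/12)·R3: [0, 0, 0, -39/2, -29/6, 275/12]
R5 ← R5 + (52/11)·R4: [0, 0, 0, 0, 16/33, -14/33]
Echelon form has 5 nonzero rows, so rank(T) = 5.
The column space has dimension equal to the rank: 5.

5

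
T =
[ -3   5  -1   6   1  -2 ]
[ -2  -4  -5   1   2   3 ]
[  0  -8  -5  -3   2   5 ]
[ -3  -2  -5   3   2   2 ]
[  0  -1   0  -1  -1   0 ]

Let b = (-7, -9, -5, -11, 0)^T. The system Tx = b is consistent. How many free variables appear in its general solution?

Row reduce the augmented matrix [T | b].
R2 ← R2 − (2/3)·R1: [0, -22/3, -13/3, -3, 4/3, 13/3, -13/3]
R4 ← R4 − R1: [0, -7, -4, -3, 1, 4, -4]
R3 ← R3 − (12/11)·R2: [0, 0, -3/11, 3/11, 6/11, 3/11, -3/11]
R4 ← R4 − (21/22)·R2: [0, 0, 3/22, -3/22, -3/11, -3/22, 3/22]
R5 ← R5 − (3/22)·R2: [0, 0, 13/22, -13/22, -13/11, -13/22, 13/22]
R4 ← R4 + (1/2)·R3: [0, 0, 0, 0, 0, 0, 0]
R5 ← R5 + (13/6)·R3: [0, 0, 0, 0, 0, 0, 0]
The echelon form has 3 nonzero rows, and every pivot lies in the first 6 columns, so rank(T) = rank([T|b]) = 3.
The system is consistent.
Free variables = (unknowns) − (rank) = 6 − 3 = 3.

3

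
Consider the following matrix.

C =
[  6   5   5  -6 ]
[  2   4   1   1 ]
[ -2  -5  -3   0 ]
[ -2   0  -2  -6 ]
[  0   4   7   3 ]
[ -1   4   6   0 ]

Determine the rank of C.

Row reduce to echelon form.
R2 ← R2 − (1/3)·R1: [0, 7/3, -2/3, 3]
R3 ← R3 + (1/3)·R1: [0, -10/3, -4/3, -2]
R4 ← R4 + (1/3)·R1: [0, 5/3, -1/3, -8]
R6 ← R6 + (1/6)·R1: [0, 29/6, 41/6, -1]
R3 ← R3 + (10/7)·R2: [0, 0, -16/7, 16/7]
R4 ← R4 − (5/7)·R2: [0, 0, 1/7, -71/7]
R5 ← R5 − (12/7)·R2: [0, 0, 57/7, -15/7]
R6 ← R6 − (29/14)·R2: [0, 0, 115/14, -101/14]
R4 ← R4 + (1/16)·R3: [0, 0, 0, -10]
R5 ← R5 + (57/16)·R3: [0, 0, 0, 6]
R6 ← R6 + (115/32)·R3: [0, 0, 0, 1]
R5 ← R5 + (3/5)·R4: [0, 0, 0, 0]
R6 ← R6 + (1/10)·R4: [0, 0, 0, 0]
Echelon form has 4 nonzero rows, so rank(C) = 4.

4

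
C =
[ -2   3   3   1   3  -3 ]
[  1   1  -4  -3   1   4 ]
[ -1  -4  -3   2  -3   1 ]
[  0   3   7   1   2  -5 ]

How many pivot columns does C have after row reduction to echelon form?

Row reduce to echelon form.
R2 ← R2 + (1/2)·R1: [0, 5/2, -5/2, -5/2, 5/2, 5/2]
R3 ← R3 − (1/2)·R1: [0, -11/2, -9/2, 3/2, -9/2, 5/2]
R3 ← R3 + (11/5)·R2: [0, 0, -10, -4, 1, 8]
R4 ← R4 − (6/5)·R2: [0, 0, 10, 4, -1, -8]
R4 ← R4 + R3: [0, 0, 0, 0, 0, 0]
Echelon form has 3 nonzero rows, so rank(C) = 3.
Each nonzero row contributes one pivot column: 3 pivot columns.

3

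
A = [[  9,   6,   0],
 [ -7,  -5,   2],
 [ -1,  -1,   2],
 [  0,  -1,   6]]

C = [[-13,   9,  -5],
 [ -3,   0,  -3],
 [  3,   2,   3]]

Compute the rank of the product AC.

First compute AC:
[[-135,  81, -63],
 [112, -59,  56],
 [ 22,  -5,  14],
 [ 21,  12,  21]]
Now row reduce the product.
R2 ← R2 + (112/135)·R1: [0, 41/5, 56/15]
R3 ← R3 + (22/135)·R1: [0, 41/5, 56/15]
R4 ← R4 + (7/45)·R1: [0, 123/5, 56/5]
R3 ← R3 − R2: [0, 0, 0]
R4 ← R4 − (3)·R2: [0, 0, 0]
2 nonzero rows, so rank(AC) = 2.

2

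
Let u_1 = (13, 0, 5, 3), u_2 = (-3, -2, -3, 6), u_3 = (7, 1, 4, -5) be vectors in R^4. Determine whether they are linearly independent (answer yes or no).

Form the matrix with these vectors as rows and row reduce.
R2 ← R2 + (3/13)·R1: [0, -2, -24/13, 87/13]
R3 ← R3 − (7/13)·R1: [0, 1, 17/13, -86/13]
R3 ← R3 + (1/2)·R2: [0, 0, 5/13, -85/26]
3 nonzero rows, so the 3 vectors span a space of dimension 3.
Since 3 = 3, the vectors are linearly independent.

yes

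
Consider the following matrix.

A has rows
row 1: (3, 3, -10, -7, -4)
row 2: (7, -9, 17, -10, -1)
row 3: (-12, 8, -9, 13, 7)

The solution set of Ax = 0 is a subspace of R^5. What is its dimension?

2

Row reduce to echelon form.
R2 ← R2 − (7/3)·R1: [0, -16, 121/3, 19/3, 25/3]
R3 ← R3 + (4)·R1: [0, 20, -49, -15, -9]
R3 ← R3 + (5/4)·R2: [0, 0, 17/12, -85/12, 17/12]
3 nonzero rows, so rank(A) = 3.
A has 5 columns; by rank–nullity, nullity = 5 − 3 = 2.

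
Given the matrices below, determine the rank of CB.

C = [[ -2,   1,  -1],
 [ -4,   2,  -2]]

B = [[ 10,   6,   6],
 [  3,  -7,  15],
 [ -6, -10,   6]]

First compute CB:
[[-11,  -9,  -3],
 [-22, -18,  -6]]
Now row reduce the product.
R2 ← R2 − (2)·R1: [0, 0, 0]
1 nonzero row, so rank(CB) = 1.

1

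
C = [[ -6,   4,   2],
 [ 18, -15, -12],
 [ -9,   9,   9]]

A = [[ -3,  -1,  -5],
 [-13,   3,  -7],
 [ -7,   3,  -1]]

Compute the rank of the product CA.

First compute CA:
[[-48,  24,   0],
 [225, -99,  27],
 [-153,  63, -27]]
Now row reduce the product.
R2 ← R2 + (75/16)·R1: [0, 27/2, 27]
R3 ← R3 − (51/16)·R1: [0, -27/2, -27]
R3 ← R3 + R2: [0, 0, 0]
2 nonzero rows, so rank(CA) = 2.

2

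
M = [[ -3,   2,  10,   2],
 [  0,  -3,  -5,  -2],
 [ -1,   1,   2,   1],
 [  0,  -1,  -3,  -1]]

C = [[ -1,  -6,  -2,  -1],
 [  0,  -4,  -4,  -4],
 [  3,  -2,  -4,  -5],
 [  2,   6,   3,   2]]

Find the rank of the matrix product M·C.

3

First compute MC:
[[ 37,   2, -36, -51],
 [-19,  10,  26,  33],
 [  9,   4,  -7, -11],
 [-11,   4,  13,  17]]
Now row reduce the product.
R2 ← R2 + (19/37)·R1: [0, 408/37, 278/37, 252/37]
R3 ← R3 − (9/37)·R1: [0, 130/37, 65/37, 52/37]
R4 ← R4 + (11/37)·R1: [0, 170/37, 85/37, 68/37]
R3 ← R3 − (65/204)·R2: [0, 0, -65/102, -13/17]
R4 ← R4 − (5/12)·R2: [0, 0, -5/6, -1]
R4 ← R4 − (17/13)·R3: [0, 0, 0, 0]
3 nonzero rows, so rank(MC) = 3.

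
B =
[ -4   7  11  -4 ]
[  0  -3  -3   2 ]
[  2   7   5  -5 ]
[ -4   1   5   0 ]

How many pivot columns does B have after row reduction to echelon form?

2

Row reduce to echelon form.
R3 ← R3 + (1/2)·R1: [0, 21/2, 21/2, -7]
R4 ← R4 − R1: [0, -6, -6, 4]
R3 ← R3 + (7/2)·R2: [0, 0, 0, 0]
R4 ← R4 − (2)·R2: [0, 0, 0, 0]
Echelon form has 2 nonzero rows, so rank(B) = 2.
Each nonzero row contributes one pivot column: 2 pivot columns.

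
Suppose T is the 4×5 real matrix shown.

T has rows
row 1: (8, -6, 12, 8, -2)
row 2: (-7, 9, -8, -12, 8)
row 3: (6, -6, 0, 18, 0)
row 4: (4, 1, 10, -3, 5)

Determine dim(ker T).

2

Row reduce to echelon form.
R2 ← R2 + (7/8)·R1: [0, 15/4, 5/2, -5, 25/4]
R3 ← R3 − (3/4)·R1: [0, -3/2, -9, 12, 3/2]
R4 ← R4 − (1/2)·R1: [0, 4, 4, -7, 6]
R3 ← R3 + (2/5)·R2: [0, 0, -8, 10, 4]
R4 ← R4 − (16/15)·R2: [0, 0, 4/3, -5/3, -2/3]
R4 ← R4 + (1/6)·R3: [0, 0, 0, 0, 0]
3 nonzero rows, so rank(T) = 3.
T has 5 columns; by rank–nullity, nullity = 5 − 3 = 2.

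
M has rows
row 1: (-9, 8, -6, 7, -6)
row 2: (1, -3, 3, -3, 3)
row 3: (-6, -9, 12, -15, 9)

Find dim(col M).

3

Row reduce to echelon form.
R2 ← R2 + (1/9)·R1: [0, -19/9, 7/3, -20/9, 7/3]
R3 ← R3 − (2/3)·R1: [0, -43/3, 16, -59/3, 13]
R3 ← R3 − (129/19)·R2: [0, 0, 3/19, -87/19, -54/19]
Echelon form has 3 nonzero rows, so rank(M) = 3.
The column space has dimension equal to the rank: 3.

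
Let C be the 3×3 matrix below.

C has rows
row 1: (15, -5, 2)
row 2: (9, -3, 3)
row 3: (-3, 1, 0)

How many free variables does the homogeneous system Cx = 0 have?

1

Row reduce to echelon form.
R2 ← R2 − (3/5)·R1: [0, 0, 9/5]
R3 ← R3 + (1/5)·R1: [0, 0, 2/5]
R3 ← R3 − (2/9)·R2: [0, 0, 0]
2 nonzero rows, so rank(C) = 2.
C has 3 columns; by rank–nullity, nullity = 3 − 2 = 1.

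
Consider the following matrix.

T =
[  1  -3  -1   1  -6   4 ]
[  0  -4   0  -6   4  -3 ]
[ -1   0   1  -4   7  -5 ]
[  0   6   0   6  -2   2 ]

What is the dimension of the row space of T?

3

Row reduce to echelon form.
R3 ← R3 + R1: [0, -3, 0, -3, 1, -1]
R3 ← R3 − (3/4)·R2: [0, 0, 0, 3/2, -2, 5/4]
R4 ← R4 + (3/2)·R2: [0, 0, 0, -3, 4, -5/2]
R4 ← R4 + (2)·R3: [0, 0, 0, 0, 0, 0]
Echelon form has 3 nonzero rows, so rank(T) = 3.
The row space has dimension equal to the rank: 3.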